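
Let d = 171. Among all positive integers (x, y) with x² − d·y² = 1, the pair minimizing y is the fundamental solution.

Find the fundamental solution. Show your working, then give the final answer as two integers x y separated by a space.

170 13

√171 → a₀=13, period (13,26); ℓ=2 even so k=1
a_0=13:  p_0=13·1+0=13,  q_0=13·0+1=1
a_1=13:  p_1=13·13+1=170,  q_1=13·1+0=13
(x₁, y₁) = (170, 13);  170² − 171·13² = 1 ✓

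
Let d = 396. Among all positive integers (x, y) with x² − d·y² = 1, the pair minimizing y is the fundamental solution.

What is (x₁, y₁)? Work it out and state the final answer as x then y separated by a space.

199 10

[19; 1,8,1,38] for √396; ℓ=4 ⇒ convergent index 3
i=0: a=19 ⇒ p=19, q=1
…
i=2: a=8 ⇒ p=179, q=9
i=3: a=1 ⇒ p=199, q=10
(x₁, y₁) = (199, 10);  199² − 396·10² = 1 ✓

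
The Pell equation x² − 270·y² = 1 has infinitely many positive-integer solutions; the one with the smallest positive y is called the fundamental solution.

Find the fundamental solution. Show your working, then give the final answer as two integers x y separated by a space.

5291 322

[16; 2,3,6,3,2,32] for √270; ℓ=6 ⇒ convergent index 5
step 0: (16, 1)  from 16·(1,0) + (0,1)
…
step 4: (2284, 139)  from 3·(723,44) + (115,7)
step 5: (5291, 322)  from 2·(2284,139) + (723,44)
(x₁, y₁) = (5291, 322);  5291² − 270·322² = 1 ✓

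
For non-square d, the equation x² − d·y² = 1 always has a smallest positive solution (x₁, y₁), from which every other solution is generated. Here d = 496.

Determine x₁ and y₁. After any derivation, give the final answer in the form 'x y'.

4620799 207480

√496 → a₀=22, period (3,1,2,4,1,…,1,3,44); ℓ=16 even so k=15
a_0=22:  p_0=22·1+0=22,  q_0=22·0+1=1
…
a_2=1:  p_2=1·67+22=89,  q_2=1·3+1=4
a_3=2:  p_3=2·89+67=245,  q_3=2·4+3=11
a_4=4:  p_4=4·245+89=1069,  q_4=4·11+4=48
…
a_6=1:  p_6=1·1314+1069=2383,  q_6=1·59+48=107
a_7=2:  p_7=2·2383+1314=6080,  q_7=2·107+59=273
…
a_9=2:  p_9=2·14543+6080=35166,  q_9=2·653+273=1579
…
a_11=1:  p_11=1·49709+35166=84875,  q_11=1·2232+1579=3811
a_12=4:  p_12=4·84875+49709=389209,  q_12=4·3811+2232=17476
…
a_14=1:  p_14=1·863293+389209=1252502,  q_14=1·38763+17476=56239
a_15=3:  p_15=3·1252502+863293=4620799,  q_15=3·56239+38763=207480
→ (4620799, 207480).  Check: 4620799²=21351783398401, 496·207480²=21351783398400, difference 1.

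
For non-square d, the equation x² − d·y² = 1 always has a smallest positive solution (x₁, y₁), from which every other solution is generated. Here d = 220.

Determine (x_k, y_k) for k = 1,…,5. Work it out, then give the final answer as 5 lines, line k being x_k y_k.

89 6
15841 1068
2819609 190098
501874561 33836376
89330852249 6022684830

d=220: √d = [14; 1,4,1,28] (ℓ=4, even), read p_3/q_3
step 0: (14, 1)  from 14·(1,0) + (0,1)
step 1: (15, 1)  from 1·(14,1) + (1,0)
step 2: (74, 5)  from 4·(15,1) + (14,1)
step 3: (89, 6)  from 1·(74,5) + (15,1)
fundamental: x₁=89, y₁=6  (since 7921 − 220·36 = 1)
(x_2, y_2) = (89·89 + 220·6·6, 89·6 + 6·89) = (15841, 1068)
(x_3, y_3) = (89·15841 + 220·6·1068, 89·1068 + 6·15841) = (2819609, 190098)
(x_4, y_4) = (89·2819609 + 220·6·190098, 89·190098 + 6·2819609) = (501874561, 33836376)
(x_5, y_5) = (89·501874561 + 220·6·33836376, 89·33836376 + 6·501874561) = (89330852249, 6022684830)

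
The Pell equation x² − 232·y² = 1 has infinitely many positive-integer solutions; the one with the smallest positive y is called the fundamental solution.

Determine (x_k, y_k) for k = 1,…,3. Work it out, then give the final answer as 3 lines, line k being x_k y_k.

d=232: √d = [15; 4,3,7,3,4,30] (ℓ=6, even), read p_5/q_5
i=0: a=15 ⇒ p=15, q=1
i=1: a=4 ⇒ p=61, q=4
i=2: a=3 ⇒ p=198, q=13
i=3: a=7 ⇒ p=1447, q=95
i=4: a=3 ⇒ p=4539, q=298
i=5: a=4 ⇒ p=19603, q=1287
fundamental: x₁=19603, y₁=1287  (since 384277609 − 232·1656369 = 1)
n=2: (19603,1287)∘(19603,1287) = (19603·19603+232·1287·1287, 19603·1287+1287·19603) = (768555217,50458122)
n=3: (768555217,50458122)∘(19603,1287) = (19603·768555217+232·1287·50458122, 19603·50458122+1287·768555217) = (30131975818099,1978261129845)

19603 1287
768555217 50458122
30131975818099 1978261129845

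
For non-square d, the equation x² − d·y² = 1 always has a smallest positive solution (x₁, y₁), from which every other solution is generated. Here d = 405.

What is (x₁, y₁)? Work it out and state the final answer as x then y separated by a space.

161 8

d=405: √d = [20; 8,40] (ℓ=2, even), read p_1/q_1
k=0  a_k=20  p_k/q_k = 20/1
k=1  a_k=8  p_k/q_k = 161/8
(x₁, y₁) = (161, 8);  161² − 405·8² = 1 ✓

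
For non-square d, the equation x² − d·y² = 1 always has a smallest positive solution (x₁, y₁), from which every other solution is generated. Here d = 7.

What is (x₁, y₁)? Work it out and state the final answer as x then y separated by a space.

8 3

d=7: √d = [2; 1,1,1,4] (ℓ=4, even), read p_3/q_3
k=0  a_k=2  p_k/q_k = 2/1
…
k=2  a_k=1  p_k/q_k = 5/2
k=3  a_k=1  p_k/q_k = 8/3
(x₁, y₁) = (8, 3);  8² − 7·3² = 1 ✓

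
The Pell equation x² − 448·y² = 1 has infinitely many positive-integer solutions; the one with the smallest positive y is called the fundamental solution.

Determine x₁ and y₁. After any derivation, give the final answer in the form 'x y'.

[21; 6,42] for √448; ℓ=2 ⇒ convergent index 1
k=0  a_k=21  p_k/q_k = 21/1
k=1  a_k=6  p_k/q_k = 127/6
→ (127, 6).  Check: 127²=16129, 448·6²=16128, difference 1.

127 6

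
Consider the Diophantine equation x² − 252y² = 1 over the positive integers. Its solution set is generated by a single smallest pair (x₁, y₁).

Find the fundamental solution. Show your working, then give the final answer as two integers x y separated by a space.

127 8

[15; 1,6,1,30] for √252; ℓ=4 ⇒ convergent index 3
k=0  a_k=15  p_k/q_k = 15/1
k=1  a_k=1  p_k/q_k = 16/1
k=2  a_k=6  p_k/q_k = 111/7
k=3  a_k=1  p_k/q_k = 127/8
→ (127, 8).  Check: 127²=16129, 252·8²=16128, difference 1.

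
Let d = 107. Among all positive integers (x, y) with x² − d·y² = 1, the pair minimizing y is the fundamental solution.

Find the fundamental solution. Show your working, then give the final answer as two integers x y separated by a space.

962 93

[10; 2,1,9,1,2,20] for √107; ℓ=6 ⇒ convergent index 5
a_0=10:  p_0=10·1+0=10,  q_0=10·0+1=1
…
a_2=1:  p_2=1·21+10=31,  q_2=1·2+1=3
…
a_4=1:  p_4=1·300+31=331,  q_4=1·29+3=32
a_5=2:  p_5=2·331+300=962,  q_5=2·32+29=93
→ (962, 93).  Check: 962²=925444, 107·93²=925443, difference 1.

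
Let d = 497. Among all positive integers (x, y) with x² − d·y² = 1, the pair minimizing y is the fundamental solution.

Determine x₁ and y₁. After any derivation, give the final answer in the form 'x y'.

1201887 53912

√497 → a₀=22, period (3,2,2,5,6,5,2,2,3,44); ℓ=10 even so k=9
step 0: (22, 1)  from 22·(1,0) + (0,1)
…
step 2: (156, 7)  from 2·(67,3) + (22,1)
…
step 4: (2051, 92)  from 5·(379,17) + (156,7)
…
step 7: (143637, 6443)  from 2·(65476,2937) + (12685,569)
step 8: (352750, 15823)  from 2·(143637,6443) + (65476,2937)
step 9: (1201887, 53912)  from 3·(352750,15823) + (143637,6443)
fundamental: x₁=1201887, y₁=53912  (since 1444532360769 − 497·2906503744 = 1)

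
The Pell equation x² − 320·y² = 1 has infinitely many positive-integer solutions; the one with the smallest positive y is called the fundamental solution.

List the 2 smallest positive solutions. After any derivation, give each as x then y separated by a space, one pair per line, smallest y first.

161 9
51841 2898

[17; 1,7,1,34] for √320; ℓ=4 ⇒ convergent index 3
a_0=17:  p_0=17·1+0=17,  q_0=17·0+1=1
a_1=1:  p_1=1·17+1=18,  q_1=1·1+0=1
a_2=7:  p_2=7·18+17=143,  q_2=7·1+1=8
a_3=1:  p_3=1·143+18=161,  q_3=1·8+1=9
fundamental: x₁=161, y₁=9  (since 25921 − 320·81 = 1)
(161+9√320)^2 = 51841 + 2898√320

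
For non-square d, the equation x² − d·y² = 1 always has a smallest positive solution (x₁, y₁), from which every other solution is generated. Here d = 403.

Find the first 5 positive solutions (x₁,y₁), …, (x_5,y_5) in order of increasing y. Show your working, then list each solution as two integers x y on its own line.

d=403: √d = [20; 13,2,1,3,1,3,1,2,13,40] (ℓ=10, even), read p_9/q_9
k=0  a_k=20  p_k/q_k = 20/1
…
k=3  a_k=1  p_k/q_k = 803/40
k=4  a_k=3  p_k/q_k = 2951/147
k=5  a_k=1  p_k/q_k = 3754/187
…
k=7  a_k=1  p_k/q_k = 17967/895
k=8  a_k=2  p_k/q_k = 50147/2498
k=9  a_k=13  p_k/q_k = 669878/33369
→ (669878, 33369).  Check: 669878²=448736534884, 403·33369²=448736534883, difference 1.
k=2:  x_2 = 669878·669878+403·33369·33369 = 897473069767,  y_2 = 669878·33369+33369·669878 = 44706317964
k=3:  x_3 = 669878·897473069767+403·33369·44706317964 = 1202394930058086974,  y_3 = 669878·44706317964+33369·897473069767 = 59895557730143415
k=4:  x_4 = 669878·1202394930058086974+403·33369·59895557730143415 = 1610915821914004898868577,  y_4 = 669878·59895557730143415+33369·1202394930058086974 = 80245432842261314788776
k=5:  x_5 = 669878·1610915821914004898868577+403·33369·80245432842261314788776 = 2158234137903017152358511160238,  y_5 = 669878·80245432842261314788776+33369·1610915821914004898868577 = 107509300122956754498421235241

669878 33369
897473069767 44706317964
1202394930058086974 59895557730143415
1610915821914004898868577 80245432842261314788776
2158234137903017152358511160238 107509300122956754498421235241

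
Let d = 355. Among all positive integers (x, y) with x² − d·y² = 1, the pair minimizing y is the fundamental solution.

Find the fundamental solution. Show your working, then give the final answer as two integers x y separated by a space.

d=355: √d = [18; 1,5,3,3,1,6,1,3,3,5,1,36] (ℓ=12, even), read p_11/q_11
step 0: (18, 1)  from 18·(1,0) + (0,1)
step 1: (19, 1)  from 1·(18,1) + (1,0)
step 2: (113, 6)  from 5·(19,1) + (18,1)
step 3: (358, 19)  from 3·(113,6) + (19,1)
step 4: (1187, 63)  from 3·(358,19) + (113,6)
…
step 7: (12002, 637)  from 1·(10457,555) + (1545,82)
…
step 10: (803418, 42641)  from 5·(151391,8035) + (46463,2466)
step 11: (954809, 50676)  from 1·(803418,42641) + (151391,8035)
fundamental: x₁=954809, y₁=50676  (since 911660226481 − 355·2568056976 = 1)

954809 50676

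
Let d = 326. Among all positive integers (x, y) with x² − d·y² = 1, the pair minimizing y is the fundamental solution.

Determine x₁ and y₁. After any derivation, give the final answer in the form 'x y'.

d=326: √d = [18; 18,36] (ℓ=2, even), read p_1/q_1
step 0: (18, 1)  from 18·(1,0) + (0,1)
step 1: (325, 18)  from 18·(18,1) + (1,0)
(x₁, y₁) = (325, 18);  325² − 326·18² = 1 ✓

325 18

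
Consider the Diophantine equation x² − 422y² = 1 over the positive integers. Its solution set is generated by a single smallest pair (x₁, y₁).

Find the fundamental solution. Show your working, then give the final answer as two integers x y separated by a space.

d=422: √d = [20; 1,1,5,2,1,…,1,1,40] (ℓ=14, even), read p_13/q_13
i=0: a=20 ⇒ p=20, q=1
i=1: a=1 ⇒ p=21, q=1
i=2: a=1 ⇒ p=41, q=2
i=3: a=5 ⇒ p=226, q=11
i=4: a=2 ⇒ p=493, q=24
…
i=7: a=20 ⇒ p=53719, q=2615
i=8: a=3 ⇒ p=163807, q=7974
i=9: a=1 ⇒ p=217526, q=10589
…
i=11: a=5 ⇒ p=3211821, q=156349
i=12: a=1 ⇒ p=3810680, q=185501
i=13: a=1 ⇒ p=7022501, q=341850
→ (7022501, 341850).  Check: 7022501²=49315520295001, 422·341850²=49315520295000, difference 1.

7022501 341850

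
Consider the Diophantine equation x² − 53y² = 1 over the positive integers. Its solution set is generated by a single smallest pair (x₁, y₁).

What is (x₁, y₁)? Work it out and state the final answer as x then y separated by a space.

66249 9100

√53 = [7; 3,1,1,3,14, …], period ℓ=5 (odd) → k=9
k=0  a_k=7  p_k/q_k = 7/1
…
k=4  a_k=3  p_k/q_k = 182/25
…
k=6  a_k=3  p_k/q_k = 7979/1096
k=7  a_k=1  p_k/q_k = 10578/1453
k=8  a_k=1  p_k/q_k = 18557/2549
k=9  a_k=3  p_k/q_k = 66249/9100
(x₁, y₁) = (66249, 9100);  66249² − 53·9100² = 1 ✓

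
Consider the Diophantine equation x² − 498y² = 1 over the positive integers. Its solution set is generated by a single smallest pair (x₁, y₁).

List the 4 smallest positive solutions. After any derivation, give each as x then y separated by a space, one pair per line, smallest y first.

179777 8056
64639539457 2896567024
23241404969742401 1041472259739240
8356540122426119709697 374465516875386131936

d=498: √d = [22; 3,6,22,6,3,44] (ℓ=6, even), read p_5/q_5
step 0: (22, 1)  from 22·(1,0) + (0,1)
…
step 4: (56794, 2545)  from 6·(9395,421) + (424,19)
step 5: (179777, 8056)  from 3·(56794,2545) + (9395,421)
→ (179777, 8056).  Check: 179777²=32319769729, 498·8056²=32319769728, difference 1.
(179777+8056√498)^2 = 64639539457 + 2896567024√498
(179777+8056√498)^3 = 23241404969742401 + 1041472259739240√498
(179777+8056√498)^4 = 8356540122426119709697 + 374465516875386131936√498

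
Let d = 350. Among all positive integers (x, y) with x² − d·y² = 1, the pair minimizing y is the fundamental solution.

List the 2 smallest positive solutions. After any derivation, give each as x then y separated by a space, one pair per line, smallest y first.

√350 → a₀=18, period (1,2,2,2,1,36); ℓ=6 even so k=5
step 0: (18, 1)  from 18·(1,0) + (0,1)
…
step 3: (131, 7)  from 2·(56,3) + (19,1)
step 4: (318, 17)  from 2·(131,7) + (56,3)
step 5: (449, 24)  from 1·(318,17) + (131,7)
fundamental: x₁=449, y₁=24  (since 201601 − 350·576 = 1)
(449+24√350)^2 = 403201 + 21552√350

449 24
403201 21552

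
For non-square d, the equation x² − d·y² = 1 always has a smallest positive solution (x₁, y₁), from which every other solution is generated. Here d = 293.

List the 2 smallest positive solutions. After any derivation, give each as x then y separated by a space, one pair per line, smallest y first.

√293 → a₀=17, period (8,1,1,8,34); ℓ=5 odd so k=9
i=0: a=17 ⇒ p=17, q=1
i=1: a=8 ⇒ p=137, q=8
i=2: a=1 ⇒ p=154, q=9
i=3: a=1 ⇒ p=291, q=17
…
i=6: a=8 ⇒ p=679914, q=39721
…
i=8: a=1 ⇒ p=1444507, q=84389
i=9: a=8 ⇒ p=12320649, q=719780
(x₁, y₁) = (12320649, 719780);  12320649² − 293·719780² = 1 ✓
(x_2, y_2) = (12320649·12320649 + 293·719780·719780, 12320649·719780 + 719780·12320649) = (303596783562401, 17736313474440)

12320649 719780
303596783562401 17736313474440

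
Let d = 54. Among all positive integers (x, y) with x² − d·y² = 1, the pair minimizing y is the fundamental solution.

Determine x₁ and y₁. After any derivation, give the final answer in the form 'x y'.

d=54: √d = [7; 2,1,6,1,2,14] (ℓ=6, even), read p_5/q_5
k=0  a_k=7  p_k/q_k = 7/1
k=1  a_k=2  p_k/q_k = 15/2
k=2  a_k=1  p_k/q_k = 22/3
k=3  a_k=6  p_k/q_k = 147/20
k=4  a_k=1  p_k/q_k = 169/23
k=5  a_k=2  p_k/q_k = 485/66
fundamental: x₁=485, y₁=66  (since 235225 − 54·4356 = 1)

485 66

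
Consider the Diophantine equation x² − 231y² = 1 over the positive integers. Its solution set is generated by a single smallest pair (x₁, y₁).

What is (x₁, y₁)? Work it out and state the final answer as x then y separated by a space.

[15; 5,30] for √231; ℓ=2 ⇒ convergent index 1
a_0=15:  p_0=15·1+0=15,  q_0=15·0+1=1
a_1=5:  p_1=5·15+1=76,  q_1=5·1+0=5
fundamental: x₁=76, y₁=5  (since 5776 − 231·25 = 1)

76 5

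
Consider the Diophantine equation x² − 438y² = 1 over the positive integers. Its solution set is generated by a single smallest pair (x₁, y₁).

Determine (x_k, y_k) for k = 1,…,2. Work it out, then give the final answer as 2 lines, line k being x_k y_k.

√438 = [20; 1,12,1,40, …], period ℓ=4 (even) → k=3
i=0: a=20 ⇒ p=20, q=1
i=1: a=1 ⇒ p=21, q=1
i=2: a=12 ⇒ p=272, q=13
i=3: a=1 ⇒ p=293, q=14
fundamental: x₁=293, y₁=14  (since 85849 − 438·196 = 1)
(293+14√438)^2 = 171697 + 8204√438

293 14
171697 8204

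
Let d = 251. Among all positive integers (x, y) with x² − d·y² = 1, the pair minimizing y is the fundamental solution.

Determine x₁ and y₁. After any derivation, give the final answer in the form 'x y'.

3674890 231957

d=251: √d = [15; 1,5,2,1,2,…,5,1,30] (ℓ=14, even), read p_13/q_13
a_0=15:  p_0=15·1+0=15,  q_0=15·0+1=1
…
a_2=5:  p_2=5·16+15=95,  q_2=5·1+1=6
…
a_4=1:  p_4=1·206+95=301,  q_4=1·13+6=19
…
a_6=2:  p_6=2·808+301=1917,  q_6=2·51+19=121
…
a_9=2:  p_9=2·61043+29563=151649,  q_9=2·3853+1866=9572
a_10=1:  p_10=1·151649+61043=212692,  q_10=1·9572+3853=13425
…
a_12=5:  p_12=5·577033+212692=3097857,  q_12=5·36422+13425=195535
a_13=1:  p_13=1·3097857+577033=3674890,  q_13=1·195535+36422=231957
fundamental: x₁=3674890, y₁=231957  (since 13504816512100 − 251·53804049849 = 1)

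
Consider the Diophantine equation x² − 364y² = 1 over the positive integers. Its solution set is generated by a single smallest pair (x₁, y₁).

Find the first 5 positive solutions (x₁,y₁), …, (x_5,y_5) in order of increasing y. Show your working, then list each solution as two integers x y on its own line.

4954951 259710
49103078824801 2573700648420
486606699052048124551 25505121203178395130
4822224700149240710505379201 252753251621617410554928840
47787774200457874208819626306623751 2504759953751544114971907242978550

√364 = [19; 12,1,2,3,1,8,1,3,2,1,12,38, …], period ℓ=12 (even) → k=11
a_0=19:  p_0=19·1+0=19,  q_0=19·0+1=1
a_1=12:  p_1=12·19+1=229,  q_1=12·1+0=12
a_2=1:  p_2=1·229+19=248,  q_2=1·12+1=13
…
a_4=3:  p_4=3·725+248=2423,  q_4=3·38+13=127
a_5=1:  p_5=1·2423+725=3148,  q_5=1·127+38=165
…
a_7=1:  p_7=1·27607+3148=30755,  q_7=1·1447+165=1612
a_8=3:  p_8=3·30755+27607=119872,  q_8=3·1612+1447=6283
a_9=2:  p_9=2·119872+30755=270499,  q_9=2·6283+1612=14178
a_10=1:  p_10=1·270499+119872=390371,  q_10=1·14178+6283=20461
a_11=12:  p_11=12·390371+270499=4954951,  q_11=12·20461+14178=259710
fundamental: x₁=4954951, y₁=259710  (since 24551539412401 − 364·67449284100 = 1)
n=2: (4954951,259710)∘(4954951,259710) = (4954951·4954951+364·259710·259710, 4954951·259710+259710·4954951) = (49103078824801,2573700648420)
n=3: (49103078824801,2573700648420)∘(4954951,259710) = (4954951·49103078824801+364·259710·2573700648420, 4954951·2573700648420+259710·49103078824801) = (486606699052048124551,25505121203178395130)
n=4: (486606699052048124551,25505121203178395130)∘(4954951,259710) = (4954951·486606699052048124551+364·259710·25505121203178395130, 4954951·25505121203178395130+259710·486606699052048124551) = (4822224700149240710505379201,252753251621617410554928840)
n=5: (4822224700149240710505379201,252753251621617410554928840)∘(4954951,259710) = (4954951·4822224700149240710505379201+364·259710·252753251621617410554928840, 4954951·252753251621617410554928840+259710·4822224700149240710505379201) = (47787774200457874208819626306623751,2504759953751544114971907242978550)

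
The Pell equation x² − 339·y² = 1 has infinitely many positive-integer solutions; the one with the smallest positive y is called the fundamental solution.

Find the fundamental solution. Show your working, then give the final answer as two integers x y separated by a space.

97970 5321

[18; 2,2,2,1,17,1,2,2,2,36] for √339; ℓ=10 ⇒ convergent index 9
k=0  a_k=18  p_k/q_k = 18/1
k=1  a_k=2  p_k/q_k = 37/2
k=2  a_k=2  p_k/q_k = 92/5
k=3  a_k=2  p_k/q_k = 221/12
k=4  a_k=1  p_k/q_k = 313/17
k=5  a_k=17  p_k/q_k = 5542/301
k=6  a_k=1  p_k/q_k = 5855/318
…
k=8  a_k=2  p_k/q_k = 40359/2192
k=9  a_k=2  p_k/q_k = 97970/5321
→ (97970, 5321).  Check: 97970²=9598120900, 339·5321²=9598120899, difference 1.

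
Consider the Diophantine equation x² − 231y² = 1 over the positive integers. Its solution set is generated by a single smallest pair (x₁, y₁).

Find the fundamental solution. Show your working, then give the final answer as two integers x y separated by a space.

[15; 5,30] for √231; ℓ=2 ⇒ convergent index 1
i=0: a=15 ⇒ p=15, q=1
i=1: a=5 ⇒ p=76, q=5
fundamental: x₁=76, y₁=5  (since 5776 − 231·25 = 1)

76 5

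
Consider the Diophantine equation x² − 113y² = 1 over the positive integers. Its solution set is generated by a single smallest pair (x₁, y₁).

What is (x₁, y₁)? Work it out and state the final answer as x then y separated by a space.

1204353 113296

√113 → a₀=10, period (1,1,1,2,2,1,1,1,20); ℓ=9 odd so k=17
k=0  a_k=10  p_k/q_k = 10/1
…
k=4  a_k=2  p_k/q_k = 85/8
k=5  a_k=2  p_k/q_k = 202/19
…
k=13  a_k=2  p_k/q_k = 131952/12413
…
k=16  a_k=1  p_k/q_k = 758918/71393
k=17  a_k=1  p_k/q_k = 1204353/113296
fundamental: x₁=1204353, y₁=113296  (since 1450466148609 − 113·12835983616 = 1)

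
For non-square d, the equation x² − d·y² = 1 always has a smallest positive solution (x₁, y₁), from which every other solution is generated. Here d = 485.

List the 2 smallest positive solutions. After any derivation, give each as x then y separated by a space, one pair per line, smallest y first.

√485 = [22; 44, …], period ℓ=1 (odd) → k=1
step 0: (22, 1)  from 22·(1,0) + (0,1)
step 1: (969, 44)  from 44·(22,1) + (1,0)
fundamental: x₁=969, y₁=44  (since 938961 − 485·1936 = 1)
k=2:  x_2 = 969·969+485·44·44 = 1877921,  y_2 = 969·44+44·969 = 85272

969 44
1877921 85272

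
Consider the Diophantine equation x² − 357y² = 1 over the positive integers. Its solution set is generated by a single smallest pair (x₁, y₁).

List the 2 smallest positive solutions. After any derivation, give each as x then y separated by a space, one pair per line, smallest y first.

3401 180
23133601 1224360

√357 = [18; 1,8,2,8,1,36, …], period ℓ=6 (even) → k=5
k=0  a_k=18  p_k/q_k = 18/1
k=1  a_k=1  p_k/q_k = 19/1
k=2  a_k=8  p_k/q_k = 170/9
k=3  a_k=2  p_k/q_k = 359/19
k=4  a_k=8  p_k/q_k = 3042/161
k=5  a_k=1  p_k/q_k = 3401/180
(x₁, y₁) = (3401, 180);  3401² − 357·180² = 1 ✓
k=2:  x_2 = 3401·3401+357·180·180 = 23133601,  y_2 = 3401·180+180·3401 = 1224360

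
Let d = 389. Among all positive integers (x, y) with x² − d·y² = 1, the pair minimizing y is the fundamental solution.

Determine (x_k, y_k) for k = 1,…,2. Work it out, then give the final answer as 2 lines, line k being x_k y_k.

√389 = [19; 1,2,1,1,1,1,2,1,38, …], period ℓ=9 (odd) → k=17
step 0: (19, 1)  from 19·(1,0) + (0,1)
…
step 2: (59, 3)  from 2·(20,1) + (19,1)
…
step 4: (138, 7)  from 1·(79,4) + (59,3)
step 5: (217, 11)  from 1·(138,7) + (79,4)
step 6: (355, 18)  from 1·(217,11) + (138,7)
step 7: (927, 47)  from 2·(355,18) + (217,11)
…
step 9: (49643, 2517)  from 38·(1282,65) + (927,47)
step 10: (50925, 2582)  from 1·(49643,2517) + (1282,65)
…
step 12: (202418, 10263)  from 1·(151493,7681) + (50925,2582)
…
step 14: (556329, 28207)  from 1·(353911,17944) + (202418,10263)
step 15: (910240, 46151)  from 1·(556329,28207) + (353911,17944)
step 16: (2376809, 120509)  from 2·(910240,46151) + (556329,28207)
step 17: (3287049, 166660)  from 1·(2376809,120509) + (910240,46151)
→ (3287049, 166660).  Check: 3287049²=10804691128401, 389·166660²=10804691128400, difference 1.
k=2:  x_2 = 3287049·3287049+389·166660·166660 = 21609382256801,  y_2 = 3287049·166660+166660·3287049 = 1095639172680

3287049 166660
21609382256801 1095639172680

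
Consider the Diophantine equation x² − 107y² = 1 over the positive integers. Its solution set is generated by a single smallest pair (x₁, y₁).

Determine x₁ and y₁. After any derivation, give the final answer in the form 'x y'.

√107 = [10; 2,1,9,1,2,20, …], period ℓ=6 (even) → k=5
i=0: a=10 ⇒ p=10, q=1
…
i=4: a=1 ⇒ p=331, q=32
i=5: a=2 ⇒ p=962, q=93
→ (962, 93).  Check: 962²=925444, 107·93²=925443, difference 1.

962 93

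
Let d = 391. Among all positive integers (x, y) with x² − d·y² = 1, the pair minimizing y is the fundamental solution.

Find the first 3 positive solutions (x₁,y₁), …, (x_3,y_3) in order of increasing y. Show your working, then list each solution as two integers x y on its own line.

√391 = [19; 1,3,2,2,1,…,3,1,38, …], period ℓ=16 (even) → k=15
i=0: a=19 ⇒ p=19, q=1
i=1: a=1 ⇒ p=20, q=1
…
i=3: a=2 ⇒ p=178, q=9
i=4: a=2 ⇒ p=435, q=22
…
i=6: a=1 ⇒ p=1048, q=53
…
i=8: a=19 ⇒ p=52519, q=2656
i=9: a=2 ⇒ p=107747, q=5449
i=10: a=1 ⇒ p=160266, q=8105
…
i=12: a=2 ⇒ p=696292, q=35213
i=13: a=2 ⇒ p=1660597, q=83980
i=14: a=3 ⇒ p=5678083, q=287153
i=15: a=1 ⇒ p=7338680, q=371133
fundamental: x₁=7338680, y₁=371133  (since 53856224142400 − 391·137739703689 = 1)
(x_2, y_2) = (7338680·7338680 + 391·371133·371133, 7338680·371133 + 371133·7338680) = (107712448284799, 5447252648880)
(x_3, y_3) = (7338680·107712448284799 + 391·371133·5447252648880, 7338680·5447252648880 + 371133·107712448284799) = (1580934379957370111960, 79951288138564985667)

7338680 371133
107712448284799 5447252648880
1580934379957370111960 79951288138564985667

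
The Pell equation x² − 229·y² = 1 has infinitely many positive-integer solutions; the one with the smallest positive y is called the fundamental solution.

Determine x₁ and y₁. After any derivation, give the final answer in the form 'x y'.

5848201 386460

d=229: √d = [15; 7,1,1,7,30] (ℓ=5, odd), read p_9/q_9
k=0  a_k=15  p_k/q_k = 15/1
…
k=2  a_k=1  p_k/q_k = 121/8
k=3  a_k=1  p_k/q_k = 227/15
…
k=6  a_k=7  p_k/q_k = 362399/23948
…
k=8  a_k=1  p_k/q_k = 776325/51301
k=9  a_k=7  p_k/q_k = 5848201/386460
(x₁, y₁) = (5848201, 386460);  5848201² − 229·386460² = 1 ✓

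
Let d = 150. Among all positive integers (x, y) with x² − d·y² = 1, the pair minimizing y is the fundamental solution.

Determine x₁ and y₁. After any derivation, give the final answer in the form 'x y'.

49 4

[12; 4,24] for √150; ℓ=2 ⇒ convergent index 1
step 0: (12, 1)  from 12·(1,0) + (0,1)
step 1: (49, 4)  from 4·(12,1) + (1,0)
fundamental: x₁=49, y₁=4  (since 2401 − 150·16 = 1)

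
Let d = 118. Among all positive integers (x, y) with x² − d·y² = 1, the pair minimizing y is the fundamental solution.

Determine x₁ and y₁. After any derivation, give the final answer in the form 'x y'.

√118 = [10; 1,6,3,2,10,2,3,6,1,20, …], period ℓ=10 (even) → k=9
i=0: a=10 ⇒ p=10, q=1
i=1: a=1 ⇒ p=11, q=1
i=2: a=6 ⇒ p=76, q=7
i=3: a=3 ⇒ p=239, q=22
i=4: a=2 ⇒ p=554, q=51
…
i=6: a=2 ⇒ p=12112, q=1115
…
i=8: a=6 ⇒ p=264802, q=24377
i=9: a=1 ⇒ p=306917, q=28254
fundamental: x₁=306917, y₁=28254  (since 94198044889 − 118·798288516 = 1)

306917 28254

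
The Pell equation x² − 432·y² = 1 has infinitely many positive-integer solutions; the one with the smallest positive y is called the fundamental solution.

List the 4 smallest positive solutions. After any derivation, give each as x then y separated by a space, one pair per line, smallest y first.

1351 65
3650401 175630
9863382151 474552195
26650854921601 1282239855260

√432 = [20; 1,3,1,1,1,3,1,40, …], period ℓ=8 (even) → k=7
i=0: a=20 ⇒ p=20, q=1
…
i=4: a=1 ⇒ p=187, q=9
…
i=6: a=3 ⇒ p=1060, q=51
i=7: a=1 ⇒ p=1351, q=65
→ (1351, 65).  Check: 1351²=1825201, 432·65²=1825200, difference 1.
(x_2, y_2) = (1351·1351 + 432·65·65, 1351·65 + 65·1351) = (3650401, 175630)
(x_3, y_3) = (1351·3650401 + 432·65·175630, 1351·175630 + 65·3650401) = (9863382151, 474552195)
(x_4, y_4) = (1351·9863382151 + 432·65·474552195, 1351·474552195 + 65·9863382151) = (26650854921601, 1282239855260)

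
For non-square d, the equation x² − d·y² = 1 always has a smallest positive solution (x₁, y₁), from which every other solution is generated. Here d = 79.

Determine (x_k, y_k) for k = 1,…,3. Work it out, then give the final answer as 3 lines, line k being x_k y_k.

80 9
12799 1440
2047760 230391

√79 = [8; 1,7,1,16, …], period ℓ=4 (even) → k=3
step 0: (8, 1)  from 8·(1,0) + (0,1)
…
step 2: (71, 8)  from 7·(9,1) + (8,1)
step 3: (80, 9)  from 1·(71,8) + (9,1)
→ (80, 9).  Check: 80²=6400, 79·9²=6399, difference 1.
n=2: (80,9)∘(80,9) = (80·80+79·9·9, 80·9+9·80) = (12799,1440)
n=3: (12799,1440)∘(80,9) = (80·12799+79·9·1440, 80·1440+9·12799) = (2047760,230391)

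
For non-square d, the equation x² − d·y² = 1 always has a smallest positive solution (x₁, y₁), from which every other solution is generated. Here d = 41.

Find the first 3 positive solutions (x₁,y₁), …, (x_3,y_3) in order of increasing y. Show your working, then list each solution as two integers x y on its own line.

√41 → a₀=6, period (2,2,12); ℓ=3 odd so k=5
k=0  a_k=6  p_k/q_k = 6/1
k=1  a_k=2  p_k/q_k = 13/2
k=2  a_k=2  p_k/q_k = 32/5
k=3  a_k=12  p_k/q_k = 397/62
k=4  a_k=2  p_k/q_k = 826/129
k=5  a_k=2  p_k/q_k = 2049/320
→ (2049, 320).  Check: 2049²=4198401, 41·320²=4198400, difference 1.
n=2: (2049,320)∘(2049,320) = (2049·2049+41·320·320, 2049·320+320·2049) = (8396801,1311360)
n=3: (8396801,1311360)∘(2049,320) = (2049·8396801+41·320·1311360, 2049·1311360+320·8396801) = (34410088449,5373952960)

2049 320
8396801 1311360
34410088449 5373952960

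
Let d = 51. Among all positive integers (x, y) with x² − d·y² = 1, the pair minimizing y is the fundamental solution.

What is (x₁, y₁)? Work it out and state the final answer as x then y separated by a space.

50 7

d=51: √d = [7; 7,14] (ℓ=2, even), read p_1/q_1
a_0=7:  p_0=7·1+0=7,  q_0=7·0+1=1
a_1=7:  p_1=7·7+1=50,  q_1=7·1+0=7
(x₁, y₁) = (50, 7);  50² − 51·7² = 1 ✓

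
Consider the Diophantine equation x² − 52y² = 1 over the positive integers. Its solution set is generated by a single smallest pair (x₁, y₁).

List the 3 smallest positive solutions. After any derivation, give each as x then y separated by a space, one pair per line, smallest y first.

649 90
842401 116820
1093435849 151632270

d=52: √d = [7; 4,1,2,1,4,14] (ℓ=6, even), read p_5/q_5
k=0  a_k=7  p_k/q_k = 7/1
k=1  a_k=4  p_k/q_k = 29/4
k=2  a_k=1  p_k/q_k = 36/5
…
k=4  a_k=1  p_k/q_k = 137/19
k=5  a_k=4  p_k/q_k = 649/90
fundamental: x₁=649, y₁=90  (since 421201 − 52·8100 = 1)
(x_2, y_2) = (649·649 + 52·90·90, 649·90 + 90·649) = (842401, 116820)
(x_3, y_3) = (649·842401 + 52·90·116820, 649·116820 + 90·842401) = (1093435849, 151632270)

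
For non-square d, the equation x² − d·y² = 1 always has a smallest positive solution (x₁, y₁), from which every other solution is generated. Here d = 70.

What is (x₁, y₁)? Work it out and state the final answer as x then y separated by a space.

[8; 2,1,2,1,2,16] for √70; ℓ=6 ⇒ convergent index 5
k=0  a_k=8  p_k/q_k = 8/1
k=1  a_k=2  p_k/q_k = 17/2
k=2  a_k=1  p_k/q_k = 25/3
…
k=4  a_k=1  p_k/q_k = 92/11
k=5  a_k=2  p_k/q_k = 251/30
(x₁, y₁) = (251, 30);  251² − 70·30² = 1 ✓

251 30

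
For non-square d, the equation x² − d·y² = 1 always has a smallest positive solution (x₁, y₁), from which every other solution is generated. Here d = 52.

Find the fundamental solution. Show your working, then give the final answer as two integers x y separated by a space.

√52 = [7; 4,1,2,1,4,14, …], period ℓ=6 (even) → k=5
k=0  a_k=7  p_k/q_k = 7/1
k=1  a_k=4  p_k/q_k = 29/4
k=2  a_k=1  p_k/q_k = 36/5
k=3  a_k=2  p_k/q_k = 101/14
k=4  a_k=1  p_k/q_k = 137/19
k=5  a_k=4  p_k/q_k = 649/90
fundamental: x₁=649, y₁=90  (since 421201 − 52·8100 = 1)

649 90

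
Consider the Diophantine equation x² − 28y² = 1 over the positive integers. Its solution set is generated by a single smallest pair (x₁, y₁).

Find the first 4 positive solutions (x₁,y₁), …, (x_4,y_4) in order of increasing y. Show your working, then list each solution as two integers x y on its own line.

d=28: √d = [5; 3,2,3,10] (ℓ=4, even), read p_3/q_3
a_0=5:  p_0=5·1+0=5,  q_0=5·0+1=1
a_1=3:  p_1=3·5+1=16,  q_1=3·1+0=3
a_2=2:  p_2=2·16+5=37,  q_2=2·3+1=7
a_3=3:  p_3=3·37+16=127,  q_3=3·7+3=24
→ (127, 24).  Check: 127²=16129, 28·24²=16128, difference 1.
(127+24√28)^2 = 32257 + 6096√28
(127+24√28)^3 = 8193151 + 1548360√28
(127+24√28)^4 = 2081028097 + 393277344√28

127 24
32257 6096
8193151 1548360
2081028097 393277344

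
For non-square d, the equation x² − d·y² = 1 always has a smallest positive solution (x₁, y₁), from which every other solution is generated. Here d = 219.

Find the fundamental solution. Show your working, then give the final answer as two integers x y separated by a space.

74 5

√219 = [14; 1,3,1,28, …], period ℓ=4 (even) → k=3
a_0=14:  p_0=14·1+0=14,  q_0=14·0+1=1
a_1=1:  p_1=1·14+1=15,  q_1=1·1+0=1
a_2=3:  p_2=3·15+14=59,  q_2=3·1+1=4
a_3=1:  p_3=1·59+15=74,  q_3=1·4+1=5
→ (74, 5).  Check: 74²=5476, 219·5²=5475, difference 1.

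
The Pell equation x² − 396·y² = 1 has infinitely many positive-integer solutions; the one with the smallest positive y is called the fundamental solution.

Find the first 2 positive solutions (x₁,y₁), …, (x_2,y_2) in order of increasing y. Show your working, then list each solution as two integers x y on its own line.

[19; 1,8,1,38] for √396; ℓ=4 ⇒ convergent index 3
a_0=19:  p_0=19·1+0=19,  q_0=19·0+1=1
a_1=1:  p_1=1·19+1=20,  q_1=1·1+0=1
a_2=8:  p_2=8·20+19=179,  q_2=8·1+1=9
a_3=1:  p_3=1·179+20=199,  q_3=1·9+1=10
(x₁, y₁) = (199, 10);  199² − 396·10² = 1 ✓
k=2:  x_2 = 199·199+396·10·10 = 79201,  y_2 = 199·10+10·199 = 3980

199 10
79201 3980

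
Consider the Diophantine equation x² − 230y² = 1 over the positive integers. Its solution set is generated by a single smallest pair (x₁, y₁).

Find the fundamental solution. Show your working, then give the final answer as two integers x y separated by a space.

d=230: √d = [15; 6,30] (ℓ=2, even), read p_1/q_1
k=0  a_k=15  p_k/q_k = 15/1
k=1  a_k=6  p_k/q_k = 91/6
→ (91, 6).  Check: 91²=8281, 230·6²=8280, difference 1.

91 6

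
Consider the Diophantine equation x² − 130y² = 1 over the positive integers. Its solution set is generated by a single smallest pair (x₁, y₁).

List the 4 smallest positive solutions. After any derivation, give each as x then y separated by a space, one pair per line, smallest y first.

6499 570
84474001 7408860
1097993058499 96300361710
14271713689896001 1251712094097720

d=130: √d = [11; 2,2,22] (ℓ=3, odd), read p_5/q_5
i=0: a=11 ⇒ p=11, q=1
i=1: a=2 ⇒ p=23, q=2
…
i=3: a=22 ⇒ p=1277, q=112
i=4: a=2 ⇒ p=2611, q=229
i=5: a=2 ⇒ p=6499, q=570
fundamental: x₁=6499, y₁=570  (since 42237001 − 130·324900 = 1)
k=2:  x_2 = 6499·6499+130·570·570 = 84474001,  y_2 = 6499·570+570·6499 = 7408860
k=3:  x_3 = 6499·84474001+130·570·7408860 = 1097993058499,  y_3 = 6499·7408860+570·84474001 = 96300361710
k=4:  x_4 = 6499·1097993058499+130·570·96300361710 = 14271713689896001,  y_4 = 6499·96300361710+570·1097993058499 = 1251712094097720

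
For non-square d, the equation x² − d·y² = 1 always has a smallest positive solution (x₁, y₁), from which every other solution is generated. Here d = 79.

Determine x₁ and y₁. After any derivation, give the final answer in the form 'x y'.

√79 = [8; 1,7,1,16, …], period ℓ=4 (even) → k=3
step 0: (8, 1)  from 8·(1,0) + (0,1)
step 1: (9, 1)  from 1·(8,1) + (1,0)
step 2: (71, 8)  from 7·(9,1) + (8,1)
step 3: (80, 9)  from 1·(71,8) + (9,1)
(x₁, y₁) = (80, 9);  80² − 79·9² = 1 ✓

80 9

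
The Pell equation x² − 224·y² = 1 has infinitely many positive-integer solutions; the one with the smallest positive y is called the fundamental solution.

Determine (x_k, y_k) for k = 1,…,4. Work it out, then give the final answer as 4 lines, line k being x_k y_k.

15 1
449 30
13455 899
403201 26940

√224 = [14; 1,28, …], period ℓ=2 (even) → k=1
step 0: (14, 1)  from 14·(1,0) + (0,1)
step 1: (15, 1)  from 1·(14,1) + (1,0)
→ (15, 1).  Check: 15²=225, 224·1²=224, difference 1.
n=2: (15,1)∘(15,1) = (15·15+224·1·1, 15·1+1·15) = (449,30)
n=3: (449,30)∘(15,1) = (15·449+224·1·30, 15·30+1·449) = (13455,899)
n=4: (13455,899)∘(15,1) = (15·13455+224·1·899, 15·899+1·13455) = (403201,26940)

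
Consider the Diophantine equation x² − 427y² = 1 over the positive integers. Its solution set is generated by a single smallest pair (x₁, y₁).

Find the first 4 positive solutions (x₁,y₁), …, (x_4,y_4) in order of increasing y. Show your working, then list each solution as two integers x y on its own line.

√427 = [20; 1,1,1,40, …], period ℓ=4 (even) → k=3
a_0=20:  p_0=20·1+0=20,  q_0=20·0+1=1
a_1=1:  p_1=1·20+1=21,  q_1=1·1+0=1
a_2=1:  p_2=1·21+20=41,  q_2=1·1+1=2
a_3=1:  p_3=1·41+21=62,  q_3=1·2+1=3
(x₁, y₁) = (62, 3);  62² − 427·3² = 1 ✓
n=2: (62,3)∘(62,3) = (62·62+427·3·3, 62·3+3·62) = (7687,372)
n=3: (7687,372)∘(62,3) = (62·7687+427·3·372, 62·372+3·7687) = (953126,46125)
n=4: (953126,46125)∘(62,3) = (62·953126+427·3·46125, 62·46125+3·953126) = (118179937,5719128)

62 3
7687 372
953126 46125
118179937 5719128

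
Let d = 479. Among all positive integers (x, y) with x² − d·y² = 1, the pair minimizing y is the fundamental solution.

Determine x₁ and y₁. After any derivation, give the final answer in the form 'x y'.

2989440 136591

[21; 1,7,1,3,2,21,2,3,1,7,1,42] for √479; ℓ=12 ⇒ convergent index 11
a_0=21:  p_0=21·1+0=21,  q_0=21·0+1=1
…
a_2=7:  p_2=7·22+21=175,  q_2=7·1+1=8
…
a_4=3:  p_4=3·197+175=766,  q_4=3·9+8=35
…
a_6=21:  p_6=21·1729+766=37075,  q_6=21·79+35=1694
…
a_9=1:  p_9=1·264712+75879=340591,  q_9=1·12095+3467=15562
a_10=7:  p_10=7·340591+264712=2648849,  q_10=7·15562+12095=121029
a_11=1:  p_11=1·2648849+340591=2989440,  q_11=1·121029+15562=136591
→ (2989440, 136591).  Check: 2989440²=8936751513600, 479·136591²=8936751513599, difference 1.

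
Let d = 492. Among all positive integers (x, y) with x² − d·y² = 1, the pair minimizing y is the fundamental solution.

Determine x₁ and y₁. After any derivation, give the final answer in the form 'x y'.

29767 1342

√492 → a₀=22, period (5,1,1,10,1,1,5,44); ℓ=8 even so k=7
a_0=22:  p_0=22·1+0=22,  q_0=22·0+1=1
a_1=5:  p_1=5·22+1=111,  q_1=5·1+0=5
a_2=1:  p_2=1·111+22=133,  q_2=1·5+1=6
a_3=1:  p_3=1·133+111=244,  q_3=1·6+5=11
a_4=10:  p_4=10·244+133=2573,  q_4=10·11+6=116
a_5=1:  p_5=1·2573+244=2817,  q_5=1·116+11=127
a_6=1:  p_6=1·2817+2573=5390,  q_6=1·127+116=243
a_7=5:  p_7=5·5390+2817=29767,  q_7=5·243+127=1342
fundamental: x₁=29767, y₁=1342  (since 886074289 − 492·1800964 = 1)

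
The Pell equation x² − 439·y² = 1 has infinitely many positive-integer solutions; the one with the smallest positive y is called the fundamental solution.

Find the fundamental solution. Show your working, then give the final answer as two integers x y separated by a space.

√439 → a₀=20, period (1,19,1,40); ℓ=4 even so k=3
k=0  a_k=20  p_k/q_k = 20/1
…
k=2  a_k=19  p_k/q_k = 419/20
k=3  a_k=1  p_k/q_k = 440/21
(x₁, y₁) = (440, 21);  440² − 439·21² = 1 ✓

440 21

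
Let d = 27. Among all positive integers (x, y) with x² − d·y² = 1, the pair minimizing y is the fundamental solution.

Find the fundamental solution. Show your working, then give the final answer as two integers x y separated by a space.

[5; 5,10] for √27; ℓ=2 ⇒ convergent index 1
step 0: (5, 1)  from 5·(1,0) + (0,1)
step 1: (26, 5)  from 5·(5,1) + (1,0)
fundamental: x₁=26, y₁=5  (since 676 − 27·25 = 1)

26 5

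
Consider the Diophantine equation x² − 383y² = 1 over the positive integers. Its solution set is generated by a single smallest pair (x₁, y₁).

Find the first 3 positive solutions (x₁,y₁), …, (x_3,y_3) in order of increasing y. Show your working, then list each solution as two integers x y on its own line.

√383 → a₀=19, period (1,1,3,19,3,1,1,38); ℓ=8 even so k=7
k=0  a_k=19  p_k/q_k = 19/1
k=1  a_k=1  p_k/q_k = 20/1
k=2  a_k=1  p_k/q_k = 39/2
k=3  a_k=3  p_k/q_k = 137/7
k=4  a_k=19  p_k/q_k = 2642/135
k=5  a_k=3  p_k/q_k = 8063/412
k=6  a_k=1  p_k/q_k = 10705/547
k=7  a_k=1  p_k/q_k = 18768/959
→ (18768, 959).  Check: 18768²=352237824, 383·959²=352237823, difference 1.
k=2:  x_2 = 18768·18768+383·959·959 = 704475647,  y_2 = 18768·959+959·18768 = 35997024
k=3:  x_3 = 18768·704475647+383·959·35997024 = 26443197867024,  y_3 = 18768·35997024+959·704475647 = 1351184291905

18768 959
704475647 35997024
26443197867024 1351184291905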